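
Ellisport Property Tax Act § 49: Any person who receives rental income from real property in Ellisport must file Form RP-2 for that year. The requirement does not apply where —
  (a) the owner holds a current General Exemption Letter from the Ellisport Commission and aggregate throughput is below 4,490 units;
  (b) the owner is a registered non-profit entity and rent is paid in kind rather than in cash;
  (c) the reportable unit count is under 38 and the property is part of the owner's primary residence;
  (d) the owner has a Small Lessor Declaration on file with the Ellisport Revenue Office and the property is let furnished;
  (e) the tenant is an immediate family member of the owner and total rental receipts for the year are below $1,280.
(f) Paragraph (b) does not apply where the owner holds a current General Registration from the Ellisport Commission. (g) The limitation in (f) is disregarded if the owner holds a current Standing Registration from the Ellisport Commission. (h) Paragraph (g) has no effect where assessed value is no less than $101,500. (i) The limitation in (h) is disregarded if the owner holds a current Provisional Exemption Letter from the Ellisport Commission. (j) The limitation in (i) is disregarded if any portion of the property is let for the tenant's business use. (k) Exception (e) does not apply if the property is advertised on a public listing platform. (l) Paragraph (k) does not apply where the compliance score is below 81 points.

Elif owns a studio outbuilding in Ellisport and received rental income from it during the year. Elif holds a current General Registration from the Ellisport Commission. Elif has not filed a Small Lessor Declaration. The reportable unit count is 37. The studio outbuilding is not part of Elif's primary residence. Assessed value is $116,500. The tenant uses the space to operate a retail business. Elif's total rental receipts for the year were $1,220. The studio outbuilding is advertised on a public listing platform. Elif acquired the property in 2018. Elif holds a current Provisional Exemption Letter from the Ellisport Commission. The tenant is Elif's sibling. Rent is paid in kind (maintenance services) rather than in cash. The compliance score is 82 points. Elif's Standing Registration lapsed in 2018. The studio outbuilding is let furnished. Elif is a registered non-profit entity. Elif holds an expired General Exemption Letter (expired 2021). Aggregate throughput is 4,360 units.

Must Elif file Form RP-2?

Yes — Elif must file Form RP-2.

Exception (a) requires that the owner holds a current General Exemption Letter from the Ellisport Commission; but the General Exemption Letter is not current, so (a) is unavailable.
All of (b)'s requirements are met (Elif is a registered non-profit; rent is paid in kind). But: (f) operates against (b): a current General Registration is held. (g) is inapplicable (the Standing Registration is not current), so (f) stands. (b) is therefore removed.
Exception (c) fails — the studio outbuilding is not part of the primary residence.
Exception (d) fails — no Small Lessor Declaration is on file.
All of (e)'s requirements are met (the tenant is an immediate family member; total rental receipts for the year are $1,220, below the $1,280 limit). But applying paragraphs (k)–(l): (k) is engaged — the property is publicly advertised. (l) does not operate here (the compliance score is 82 points, not below 81 points), so (k) stands. Exception (e) does not apply.
No exception applies. The general rule governs.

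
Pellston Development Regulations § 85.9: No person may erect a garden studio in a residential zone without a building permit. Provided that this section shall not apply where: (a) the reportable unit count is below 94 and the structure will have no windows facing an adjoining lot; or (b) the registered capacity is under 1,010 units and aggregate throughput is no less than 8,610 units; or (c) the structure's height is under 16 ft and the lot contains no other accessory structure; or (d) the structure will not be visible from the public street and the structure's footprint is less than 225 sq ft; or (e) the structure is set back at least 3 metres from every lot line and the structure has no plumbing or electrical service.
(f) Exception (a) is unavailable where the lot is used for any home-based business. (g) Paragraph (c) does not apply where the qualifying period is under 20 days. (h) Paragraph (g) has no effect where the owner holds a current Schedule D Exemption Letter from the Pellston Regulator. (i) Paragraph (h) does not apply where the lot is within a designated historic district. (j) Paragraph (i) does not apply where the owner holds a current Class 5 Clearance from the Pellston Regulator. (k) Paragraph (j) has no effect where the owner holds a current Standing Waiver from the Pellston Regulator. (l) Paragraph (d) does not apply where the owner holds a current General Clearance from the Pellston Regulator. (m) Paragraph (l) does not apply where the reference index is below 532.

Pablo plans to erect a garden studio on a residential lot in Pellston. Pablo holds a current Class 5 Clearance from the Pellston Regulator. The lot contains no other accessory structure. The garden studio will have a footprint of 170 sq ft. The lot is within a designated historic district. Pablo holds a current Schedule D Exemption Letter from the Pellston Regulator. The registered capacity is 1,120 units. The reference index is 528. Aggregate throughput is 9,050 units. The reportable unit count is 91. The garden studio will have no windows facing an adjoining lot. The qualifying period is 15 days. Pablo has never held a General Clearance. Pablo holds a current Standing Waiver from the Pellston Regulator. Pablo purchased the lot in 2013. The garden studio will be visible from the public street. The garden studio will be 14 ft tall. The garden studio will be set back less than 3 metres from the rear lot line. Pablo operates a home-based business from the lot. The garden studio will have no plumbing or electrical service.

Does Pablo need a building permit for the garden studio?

All of (a)'s requirements are met (the reportable unit count is 91, below the 94 limit; no windows face an adjoining lot). However, paragraph (f) must be considered: (f) is engaged — a home-based business operates on the lot. (a) is therefore removed.
Exception (b) requires that the registered capacity is under 1,010 units; but the registered capacity is 1,120 units, not under 1,010 units, so (b) is unavailable.
Exception (c)'s conditions are all satisfied: the structure's height is 14 ft, under the 16 ft limit; the lot has no other accessory structure. However, paragraphs (g)–(k) must be considered: (g) is triggered — the qualifying period is 15 days, under the 20 days limit. (h) operates (a current Schedule D Exemption Letter is held), but is displaced by (i): (i) is triggered — the lot is in a historic district. (j) is triggered (a current Class 5 Clearance is held), but is displaced by (k): (k) operates against (j): a current Standing Waiver is held. Exception (c) does not apply.
Exception (d) does not apply: the structure will be visible from the street.
Exception (e) fails — the rear setback is under 3 m.
No exception displaces § 85.9.

Yes — Pablo must obtain a building permit.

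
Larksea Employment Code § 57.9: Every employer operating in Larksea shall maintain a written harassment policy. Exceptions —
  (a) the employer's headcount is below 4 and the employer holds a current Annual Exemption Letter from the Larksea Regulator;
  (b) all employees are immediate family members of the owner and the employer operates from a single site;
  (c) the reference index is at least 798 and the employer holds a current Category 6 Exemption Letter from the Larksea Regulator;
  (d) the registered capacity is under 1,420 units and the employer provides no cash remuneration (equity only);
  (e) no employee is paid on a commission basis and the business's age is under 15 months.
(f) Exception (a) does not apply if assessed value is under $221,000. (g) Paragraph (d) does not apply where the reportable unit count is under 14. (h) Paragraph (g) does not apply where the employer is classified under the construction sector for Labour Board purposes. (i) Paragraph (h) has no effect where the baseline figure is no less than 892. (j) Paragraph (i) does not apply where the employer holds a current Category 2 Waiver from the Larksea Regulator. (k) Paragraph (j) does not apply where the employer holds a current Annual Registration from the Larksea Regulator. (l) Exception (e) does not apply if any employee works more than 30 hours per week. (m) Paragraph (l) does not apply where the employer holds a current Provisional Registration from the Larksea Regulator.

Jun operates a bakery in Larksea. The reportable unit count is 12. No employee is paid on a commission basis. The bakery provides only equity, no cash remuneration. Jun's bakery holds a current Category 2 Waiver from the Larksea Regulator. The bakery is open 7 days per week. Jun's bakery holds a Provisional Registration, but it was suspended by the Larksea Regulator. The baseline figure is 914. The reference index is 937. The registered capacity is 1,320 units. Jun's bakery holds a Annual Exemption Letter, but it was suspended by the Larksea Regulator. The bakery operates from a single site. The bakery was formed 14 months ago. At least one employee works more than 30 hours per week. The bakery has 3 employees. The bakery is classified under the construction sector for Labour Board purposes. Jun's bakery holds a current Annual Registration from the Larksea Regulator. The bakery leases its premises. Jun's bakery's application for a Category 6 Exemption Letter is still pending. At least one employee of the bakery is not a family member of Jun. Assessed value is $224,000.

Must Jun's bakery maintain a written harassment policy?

Yes — Jun's bakery must maintain a written harassment policy.

Exception (a) requires that the employer holds a current Annual Exemption Letter from the Larksea Regulator; but there is no Annual Exemption Letter in force, so (a) is unavailable.
Exception (b) requires that all employees are immediate family members of the owner; but at least one employee is not a family member, so (b) is unavailable.
Exception (c) does not apply: no current Category 6 Exemption Letter is held.
All of (d)'s requirements are met (the registered capacity is 1,320 units, under the 1,420 units limit; remuneration is equity-only). But: (g) is triggered — the reportable unit count is 12, under the 14 limit. (h) would limit (g) — the bakery is classified under the construction sector — but (i) sets (h) aside: (i) operates against (h): the baseline figure is 914, meeting the 892 threshold. (j) applies (a current Category 2 Waiver is held), but is set aside by (k): (k) is engaged — a current Annual Registration is held. So (d) is unavailable.
Exception (e) is satisfied on its face — no employee is paid on commission; the business's age is 14 months, under the 15 months limit. However, paragraphs (l)–(m) must be considered: (l) is triggered — at least one employee exceeds 30 hours/week. (m) does not operate here (no current Provisional Registration is held), so (l) stands. (e) is therefore removed.
No exception displaces § 57.9.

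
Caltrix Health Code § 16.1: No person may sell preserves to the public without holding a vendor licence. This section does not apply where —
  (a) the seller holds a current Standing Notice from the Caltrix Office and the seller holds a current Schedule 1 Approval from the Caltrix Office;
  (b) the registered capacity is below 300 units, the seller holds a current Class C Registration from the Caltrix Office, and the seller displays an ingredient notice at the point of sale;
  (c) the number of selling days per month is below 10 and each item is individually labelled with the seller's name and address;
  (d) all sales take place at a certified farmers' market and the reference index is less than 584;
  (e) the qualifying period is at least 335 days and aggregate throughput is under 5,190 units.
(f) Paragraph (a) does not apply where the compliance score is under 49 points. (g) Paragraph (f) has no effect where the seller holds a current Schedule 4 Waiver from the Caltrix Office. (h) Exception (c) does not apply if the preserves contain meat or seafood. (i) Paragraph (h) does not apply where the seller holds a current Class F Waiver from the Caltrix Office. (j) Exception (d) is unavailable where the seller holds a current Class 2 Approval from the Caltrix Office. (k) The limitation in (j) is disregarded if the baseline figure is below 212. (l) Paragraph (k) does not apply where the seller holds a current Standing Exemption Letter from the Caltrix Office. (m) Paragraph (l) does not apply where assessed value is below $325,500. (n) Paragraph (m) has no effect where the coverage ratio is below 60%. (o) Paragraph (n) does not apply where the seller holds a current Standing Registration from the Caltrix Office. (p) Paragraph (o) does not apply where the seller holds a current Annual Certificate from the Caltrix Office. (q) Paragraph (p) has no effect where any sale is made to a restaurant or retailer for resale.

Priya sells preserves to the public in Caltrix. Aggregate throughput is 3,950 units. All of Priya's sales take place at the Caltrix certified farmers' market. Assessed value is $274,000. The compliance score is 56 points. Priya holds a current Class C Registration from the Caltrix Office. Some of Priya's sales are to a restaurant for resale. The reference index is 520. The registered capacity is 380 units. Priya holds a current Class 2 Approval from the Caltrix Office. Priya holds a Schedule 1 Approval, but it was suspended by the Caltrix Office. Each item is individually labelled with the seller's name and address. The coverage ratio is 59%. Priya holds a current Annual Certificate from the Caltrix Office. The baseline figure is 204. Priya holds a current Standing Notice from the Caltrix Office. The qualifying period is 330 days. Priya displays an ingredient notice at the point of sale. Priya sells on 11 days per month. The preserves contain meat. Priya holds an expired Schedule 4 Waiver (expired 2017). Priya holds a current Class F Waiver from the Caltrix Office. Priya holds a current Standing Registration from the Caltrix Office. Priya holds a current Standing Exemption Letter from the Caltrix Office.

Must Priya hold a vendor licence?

No — exception (d) applies; Priya is not required to hold a vendor licence.

Exception (a) does not apply: no current Schedule 1 Approval is held.
Exception (b) fails — the registered capacity is 380 units, not below 300 units.
Exception (c) does not apply: the number of selling days per month is 11, not below 10.
Exception (d) is satisfied on its face — all sales are at a certified farmers' market; the reference index is 520, less than the 584 limit. Considering the limiting provisions: (j) is triggered (a current Class 2 Approval is held), but yields to (k): (k) is engaged — the baseline figure is 204, below the 212 limit. (l) operates (a current Standing Exemption Letter is held), but yields to (m): (m) operates against (l): assessed value is $274,000, below the $325,500 limit. (n) would limit (m) — the coverage ratio is 59%, below the 60% limit — but (o) sets (n) aside: (o) operates against (n): a current Standing Registration is held. (p) applies (a current Annual Certificate is held), but is overridden by (q): (q) operates against (p): some sales are to a restaurant for resale. Exception (d) stands.
Exception (e) does not apply: the qualifying period is 330 days, short of 335 days.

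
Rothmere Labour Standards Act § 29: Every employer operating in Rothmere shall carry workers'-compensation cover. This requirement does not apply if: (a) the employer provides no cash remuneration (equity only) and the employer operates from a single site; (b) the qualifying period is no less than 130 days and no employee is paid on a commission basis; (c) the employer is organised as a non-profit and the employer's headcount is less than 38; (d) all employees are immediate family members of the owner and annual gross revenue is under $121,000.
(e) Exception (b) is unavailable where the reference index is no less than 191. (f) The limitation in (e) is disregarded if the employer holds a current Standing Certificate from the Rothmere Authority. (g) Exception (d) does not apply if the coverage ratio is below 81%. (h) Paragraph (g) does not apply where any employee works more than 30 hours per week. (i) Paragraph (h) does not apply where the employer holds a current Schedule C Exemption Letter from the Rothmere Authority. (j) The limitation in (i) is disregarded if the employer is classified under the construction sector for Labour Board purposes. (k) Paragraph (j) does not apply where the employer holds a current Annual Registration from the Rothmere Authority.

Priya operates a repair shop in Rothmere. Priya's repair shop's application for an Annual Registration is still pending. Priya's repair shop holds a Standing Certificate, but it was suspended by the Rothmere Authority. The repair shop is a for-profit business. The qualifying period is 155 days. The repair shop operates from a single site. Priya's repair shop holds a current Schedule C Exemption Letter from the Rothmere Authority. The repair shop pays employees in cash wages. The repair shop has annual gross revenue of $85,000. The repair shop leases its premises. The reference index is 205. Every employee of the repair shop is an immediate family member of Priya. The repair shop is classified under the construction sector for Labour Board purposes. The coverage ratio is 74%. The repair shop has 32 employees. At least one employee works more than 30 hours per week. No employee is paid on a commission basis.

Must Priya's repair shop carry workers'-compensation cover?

Exception (a) fails — employees are paid cash wages.
All of (b)'s requirements are met (the qualifying period is 155 days, meeting the 130 days threshold; no employee is paid on commission). Turning to paragraphs (e)–(f): (e) operates against (b): the reference index is 205, meeting the 191 threshold. (f) is not engaged (there is no Standing Certificate in force), so (e) stands. (b) is therefore removed.
Exception (c) fails — the employer is for-profit.
All of (d)'s requirements are met (every employee is an immediate family member; annual gross revenue is $85,000, under the $121,000 limit). Applying paragraphs (g)–(k): (g) operates (the coverage ratio is 74%, below the 81% limit), but is displaced by (h): (h) operates against (g): at least one employee exceeds 30 hours/week. (i) would limit (h) — a current Schedule C Exemption Letter is held — but (j) sets (i) aside: (j) operates — the repair shop is classified under the construction sector. (k), which would lift (j), is not triggered — the Annual Registration is not current. So (d) applies.

No — exception (d) applies; Priya's repair shop is not required to carry workers'-compensation cover.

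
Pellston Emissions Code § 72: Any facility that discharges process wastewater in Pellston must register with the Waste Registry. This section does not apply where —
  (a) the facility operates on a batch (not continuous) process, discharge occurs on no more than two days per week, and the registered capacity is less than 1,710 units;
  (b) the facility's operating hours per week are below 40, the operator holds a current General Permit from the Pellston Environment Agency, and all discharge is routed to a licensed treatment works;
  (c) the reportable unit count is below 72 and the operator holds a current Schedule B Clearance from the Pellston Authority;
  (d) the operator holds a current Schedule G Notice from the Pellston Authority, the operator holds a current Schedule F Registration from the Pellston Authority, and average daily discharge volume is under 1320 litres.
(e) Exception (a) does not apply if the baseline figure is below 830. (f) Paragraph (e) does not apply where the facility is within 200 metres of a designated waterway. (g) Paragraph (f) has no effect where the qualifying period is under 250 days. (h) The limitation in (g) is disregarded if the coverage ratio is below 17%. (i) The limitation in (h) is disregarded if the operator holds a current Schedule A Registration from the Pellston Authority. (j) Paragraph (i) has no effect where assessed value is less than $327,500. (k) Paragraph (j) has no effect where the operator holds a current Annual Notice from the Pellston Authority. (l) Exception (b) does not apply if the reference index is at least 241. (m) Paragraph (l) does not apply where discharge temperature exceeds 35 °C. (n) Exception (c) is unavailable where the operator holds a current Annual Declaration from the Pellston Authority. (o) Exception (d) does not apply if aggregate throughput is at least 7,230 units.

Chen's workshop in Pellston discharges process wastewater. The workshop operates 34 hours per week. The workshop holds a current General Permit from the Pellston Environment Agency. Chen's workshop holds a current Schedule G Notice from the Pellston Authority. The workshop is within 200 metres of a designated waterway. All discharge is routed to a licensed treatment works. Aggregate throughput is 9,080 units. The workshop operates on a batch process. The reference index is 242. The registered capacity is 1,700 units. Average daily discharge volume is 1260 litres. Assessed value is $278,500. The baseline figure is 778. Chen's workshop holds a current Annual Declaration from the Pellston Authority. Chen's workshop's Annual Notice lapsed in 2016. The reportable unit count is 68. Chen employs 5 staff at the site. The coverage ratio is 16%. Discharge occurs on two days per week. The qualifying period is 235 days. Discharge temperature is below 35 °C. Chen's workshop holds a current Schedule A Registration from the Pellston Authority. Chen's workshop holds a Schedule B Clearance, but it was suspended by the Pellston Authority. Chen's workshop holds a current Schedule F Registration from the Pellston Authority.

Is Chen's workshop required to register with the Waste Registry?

Exception (a) is satisfied on its face — the facility operates on a batch process; discharge occurs on no more than two days per week; the registered capacity is 1,700 units, less than the 1,710 units limit. Considering the limiting provisions: (e) would limit (a) — the baseline figure is 778, below the 830 limit — but (f) sets (e) aside: (f) operates against (e): the workshop is within 200 m of a designated waterway. (g) would limit (f) — the qualifying period is 235 days, under the 250 days limit — but (h) sets (g) aside: (h) operates against (g): the coverage ratio is 16%, below the 17% limit. (i) is engaged (a current Schedule A Registration is held), but yields to (j): (j) is engaged — assessed value is $278,500, less than the $327,500 limit. (k) is not triggered (there is no Annual Notice in force), so (j) stands. (a) remains available.
Exception (b): the facility's operating hours per week are 34, below the 40 limit; a current General Permit is held; discharge is routed to a licensed treatment works — every condition holds. However, paragraphs (l)–(m) must be considered: (l) operates against (b): the reference index is 242, meeting the 241 threshold. (m) is not engaged (discharge temperature is below 35 °C), so (l) stands. (b) is therefore removed.
Exception (c) does not apply: no current Schedule B Clearance is held.
Exception (d): a current Schedule G Notice is held; a current Schedule F Registration is held; average daily discharge volume is 1260 litres, under the 1320 litres limit — every condition holds. But applying paragraph (o): (o) operates against (d): aggregate throughput is 9,080 units, meeting the 7,230 units threshold. Exception (d) does not apply.

No — exception (a) applies; Chen's workshop is not required to register with the Waste Registry.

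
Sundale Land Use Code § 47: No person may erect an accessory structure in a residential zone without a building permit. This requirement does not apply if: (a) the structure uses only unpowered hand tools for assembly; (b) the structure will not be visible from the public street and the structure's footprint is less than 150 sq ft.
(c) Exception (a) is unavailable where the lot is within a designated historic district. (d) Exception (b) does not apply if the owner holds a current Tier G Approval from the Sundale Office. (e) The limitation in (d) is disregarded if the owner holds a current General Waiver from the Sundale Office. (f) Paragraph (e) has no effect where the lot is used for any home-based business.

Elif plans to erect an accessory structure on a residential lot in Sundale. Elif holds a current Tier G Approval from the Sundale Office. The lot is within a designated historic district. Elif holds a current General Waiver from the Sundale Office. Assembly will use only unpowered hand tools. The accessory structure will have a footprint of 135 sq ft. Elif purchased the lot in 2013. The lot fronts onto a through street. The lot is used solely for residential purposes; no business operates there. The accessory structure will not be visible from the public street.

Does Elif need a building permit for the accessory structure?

All of (a)'s requirements are met (assembly uses only hand tools). Turning to paragraph (c): (c) operates — the lot is in a historic district. (a) is therefore removed.
All of (b)'s requirements are met (the structure will not be visible from the street; the structure's footprint is 135 sq ft, less than the 150 sq ft limit). Under paragraphs (d)–(f): (d) would limit (b) — a current Tier G Approval is held — but (e) sets (d) aside: (e) applies — a current General Waiver is held. (f) is not triggered (the lot is solely residential), so (e) stands. Exception (b) stands.

No — exception (b) applies; Elif does not need a building permit.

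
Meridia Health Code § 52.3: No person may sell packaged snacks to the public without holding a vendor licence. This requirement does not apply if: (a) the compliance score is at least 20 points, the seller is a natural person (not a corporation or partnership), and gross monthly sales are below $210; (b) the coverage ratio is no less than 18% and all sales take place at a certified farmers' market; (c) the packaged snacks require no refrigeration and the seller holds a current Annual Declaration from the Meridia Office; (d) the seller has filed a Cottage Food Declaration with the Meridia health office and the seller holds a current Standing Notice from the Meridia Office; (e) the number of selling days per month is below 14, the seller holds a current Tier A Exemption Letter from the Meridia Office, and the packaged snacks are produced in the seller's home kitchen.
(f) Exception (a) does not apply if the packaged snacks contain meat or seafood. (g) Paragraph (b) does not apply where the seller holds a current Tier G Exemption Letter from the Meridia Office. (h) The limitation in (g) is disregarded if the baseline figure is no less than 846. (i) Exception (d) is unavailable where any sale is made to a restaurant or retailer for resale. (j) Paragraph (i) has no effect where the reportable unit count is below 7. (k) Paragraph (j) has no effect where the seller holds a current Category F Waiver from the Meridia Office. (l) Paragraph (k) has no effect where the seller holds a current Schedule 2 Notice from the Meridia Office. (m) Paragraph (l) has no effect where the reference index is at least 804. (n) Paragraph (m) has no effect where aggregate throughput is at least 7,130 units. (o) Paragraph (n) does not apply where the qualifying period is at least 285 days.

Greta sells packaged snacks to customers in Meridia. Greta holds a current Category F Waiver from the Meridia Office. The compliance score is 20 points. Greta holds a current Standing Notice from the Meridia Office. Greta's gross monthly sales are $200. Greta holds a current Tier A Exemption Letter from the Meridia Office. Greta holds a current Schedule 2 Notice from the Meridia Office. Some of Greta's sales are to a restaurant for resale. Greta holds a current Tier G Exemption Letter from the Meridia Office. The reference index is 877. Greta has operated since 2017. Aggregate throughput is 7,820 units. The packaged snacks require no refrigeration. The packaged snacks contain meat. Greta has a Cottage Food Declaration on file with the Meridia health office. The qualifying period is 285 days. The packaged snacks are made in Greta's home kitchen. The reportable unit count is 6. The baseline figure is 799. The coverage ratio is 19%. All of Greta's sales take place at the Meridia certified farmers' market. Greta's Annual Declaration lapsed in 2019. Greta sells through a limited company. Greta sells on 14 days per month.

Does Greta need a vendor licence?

Yes — Greta must hold a vendor licence.

Exception (a) fails — the seller operates through a limited company.
Exception (b)'s conditions are all satisfied: the coverage ratio is 19%, meeting the 18% threshold; all sales are at a certified farmers' market. Turning to paragraphs (g)–(h): (g) operates against (b): a current Tier G Exemption Letter is held. (h), which would lift (g), is not triggered — the baseline figure is 799, short of 846. Exception (b) does not apply.
Exception (c) fails — no current Annual Declaration is held.
All of (d)'s requirements are met (a Cottage Food Declaration is on file; a current Standing Notice is held). But applying paragraphs (i)–(o): (i) is engaged — some sales are to a restaurant for resale. (j) operates (the reportable unit count is 6, below the 7 limit), but is displaced by (k): (k) operates — a current Category F Waiver is held. (l) would limit (k) — a current Schedule 2 Notice is held — but (m) sets (l) aside: (m) operates — the reference index is 877, meeting the 804 threshold. (n) would limit (m) — aggregate throughput is 7,820 units, meeting the 7,130 units threshold — but (o) sets (n) aside: (o) operates — the qualifying period is 285 days, meeting the 285 days threshold. Exception (d) does not apply.
Exception (e) does not apply: the number of selling days per month is 14, not below 14.
Every exception is unavailable, so the rule governs.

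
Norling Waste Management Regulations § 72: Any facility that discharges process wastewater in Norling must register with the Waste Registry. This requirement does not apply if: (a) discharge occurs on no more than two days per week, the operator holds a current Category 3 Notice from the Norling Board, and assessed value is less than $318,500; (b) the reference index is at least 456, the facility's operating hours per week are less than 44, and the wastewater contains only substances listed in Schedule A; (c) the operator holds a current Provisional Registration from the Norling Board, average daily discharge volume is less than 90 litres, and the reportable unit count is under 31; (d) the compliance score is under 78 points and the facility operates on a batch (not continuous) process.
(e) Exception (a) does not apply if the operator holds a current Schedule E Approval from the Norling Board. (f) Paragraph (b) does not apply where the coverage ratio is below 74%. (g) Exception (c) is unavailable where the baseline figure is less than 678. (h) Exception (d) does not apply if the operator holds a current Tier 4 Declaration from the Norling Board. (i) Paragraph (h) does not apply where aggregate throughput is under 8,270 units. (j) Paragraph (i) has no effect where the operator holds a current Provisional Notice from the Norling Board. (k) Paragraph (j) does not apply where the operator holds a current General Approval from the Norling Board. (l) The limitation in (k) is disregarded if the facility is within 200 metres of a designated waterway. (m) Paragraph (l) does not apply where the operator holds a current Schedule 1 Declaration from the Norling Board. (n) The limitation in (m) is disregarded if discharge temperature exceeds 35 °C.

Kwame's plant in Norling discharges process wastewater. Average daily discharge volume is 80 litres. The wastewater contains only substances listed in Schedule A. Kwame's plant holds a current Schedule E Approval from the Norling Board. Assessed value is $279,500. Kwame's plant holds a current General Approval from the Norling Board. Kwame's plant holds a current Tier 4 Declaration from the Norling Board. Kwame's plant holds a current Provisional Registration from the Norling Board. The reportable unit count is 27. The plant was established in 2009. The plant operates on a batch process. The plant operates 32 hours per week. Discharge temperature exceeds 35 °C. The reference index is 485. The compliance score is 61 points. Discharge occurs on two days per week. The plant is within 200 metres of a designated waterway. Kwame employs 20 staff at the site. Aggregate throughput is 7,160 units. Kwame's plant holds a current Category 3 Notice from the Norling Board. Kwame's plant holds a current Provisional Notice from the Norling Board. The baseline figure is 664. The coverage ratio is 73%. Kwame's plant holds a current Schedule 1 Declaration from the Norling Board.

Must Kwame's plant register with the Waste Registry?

Yes — Kwame's plant must register with the Waste Registry.

Exception (a) is satisfied on its face — discharge occurs on no more than two days per week; a current Category 3 Notice is held; assessed value is $279,500, less than the $318,500 limit. But applying paragraph (e): (e) is triggered — a current Schedule E Approval is held. (a) is therefore removed.
All of (b)'s requirements are met (the reference index is 485, meeting the 456 threshold; the facility's operating hours per week are 32, less than the 44 limit; the wastewater is Schedule-A-only). Turning to paragraph (f): (f) is triggered — the coverage ratio is 73%, below the 74% limit. So (b) is unavailable.
All of (c)'s requirements are met (a current Provisional Registration is held; average daily discharge volume is 80 litres, less than the 90 litres limit; the reportable unit count is 27, under the 31 limit). Turning to paragraph (g): (g) operates against (c): the baseline figure is 664, less than the 678 limit. (c) is therefore removed.
Exception (d) is satisfied on its face — the compliance score is 61 points, under the 78 points limit; the facility operates on a batch process. However, paragraphs (h)–(n) must be considered: (h) operates against (d): a current Tier 4 Declaration is held. (i) would limit (h) — aggregate throughput is 7,160 units, under the 8,270 units limit — but (j) sets (i) aside: (j) operates against (i): a current Provisional Notice is held. (k) would limit (j) — a current General Approval is held — but (l) sets (k) aside: (l) applies — the plant is within 200 m of a designated waterway. (m) would limit (l) — a current Schedule 1 Declaration is held — but (n) sets (m) aside: (n) operates against (m): discharge temperature exceeds 35 °C. Exception (d) does not apply.
None of the exceptions is available; § 72 applies in full.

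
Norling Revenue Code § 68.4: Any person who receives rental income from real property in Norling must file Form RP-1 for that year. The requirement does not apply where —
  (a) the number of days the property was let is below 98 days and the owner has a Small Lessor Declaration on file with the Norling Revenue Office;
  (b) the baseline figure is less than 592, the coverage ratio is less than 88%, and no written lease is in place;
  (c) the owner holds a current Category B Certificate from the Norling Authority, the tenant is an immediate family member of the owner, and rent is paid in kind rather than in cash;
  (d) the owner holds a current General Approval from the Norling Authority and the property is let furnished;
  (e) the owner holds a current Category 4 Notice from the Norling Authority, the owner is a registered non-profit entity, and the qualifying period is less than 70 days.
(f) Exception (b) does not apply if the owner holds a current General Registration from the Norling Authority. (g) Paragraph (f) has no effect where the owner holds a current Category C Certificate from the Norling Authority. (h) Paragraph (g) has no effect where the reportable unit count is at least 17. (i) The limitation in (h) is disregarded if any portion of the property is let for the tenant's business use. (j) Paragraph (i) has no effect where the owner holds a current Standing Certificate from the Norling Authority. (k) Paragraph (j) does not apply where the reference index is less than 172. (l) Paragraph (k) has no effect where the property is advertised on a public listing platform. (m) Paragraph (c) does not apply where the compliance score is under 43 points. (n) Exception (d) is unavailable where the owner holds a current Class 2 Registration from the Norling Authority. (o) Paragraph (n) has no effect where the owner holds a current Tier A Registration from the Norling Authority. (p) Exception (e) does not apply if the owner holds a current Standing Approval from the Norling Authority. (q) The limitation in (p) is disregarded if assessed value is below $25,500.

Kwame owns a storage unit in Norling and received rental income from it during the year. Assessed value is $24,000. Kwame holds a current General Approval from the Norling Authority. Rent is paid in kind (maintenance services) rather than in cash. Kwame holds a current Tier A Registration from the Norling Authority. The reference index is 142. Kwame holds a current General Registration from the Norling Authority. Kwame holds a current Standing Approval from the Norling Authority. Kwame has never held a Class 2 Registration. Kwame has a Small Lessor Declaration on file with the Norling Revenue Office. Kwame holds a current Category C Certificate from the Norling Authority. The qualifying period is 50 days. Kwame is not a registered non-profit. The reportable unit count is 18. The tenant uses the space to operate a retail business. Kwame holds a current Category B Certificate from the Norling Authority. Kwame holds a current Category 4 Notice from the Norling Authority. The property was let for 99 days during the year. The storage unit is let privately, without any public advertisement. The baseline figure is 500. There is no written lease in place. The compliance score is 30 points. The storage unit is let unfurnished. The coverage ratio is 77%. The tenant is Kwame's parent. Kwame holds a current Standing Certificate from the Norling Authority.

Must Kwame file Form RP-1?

Exception (a) does not apply: the number of days the property was let is 99 days, not below 98 days.
All of (b)'s requirements are met (the baseline figure is 500, less than the 592 limit; the coverage ratio is 77%, less than the 88% limit; there is no written lease). As to paragraphs (f)–(l): (f) would limit (b) — a current General Registration is held — but (g) sets (f) aside: (g) operates against (f): a current Category C Certificate is held. (h) is engaged (the reportable unit count is 18, meeting the 17 threshold), but is overridden by (i): (i) operates against (h): the space is let for business use. (j) would limit (i) — a current Standing Certificate is held — but (k) sets (j) aside: (k) operates against (j): the reference index is 142, less than the 172 limit. (l) is inapplicable (the property is let privately without advertisement), so (k) stands. Exception (b) stands.
Exception (c): a current Category B Certificate is held; the tenant is an immediate family member; rent is paid in kind — every condition holds. However, paragraph (m) must be considered: (m) operates against (c): the compliance score is 30 points, under the 43 points limit. Exception (c) does not apply.
Exception (d) does not apply: the property is let unfurnished.
Exception (e) does not apply: Kwame is not a registered non-profit.

No — exception (b) applies; Kwame is not required to file Form RP-1.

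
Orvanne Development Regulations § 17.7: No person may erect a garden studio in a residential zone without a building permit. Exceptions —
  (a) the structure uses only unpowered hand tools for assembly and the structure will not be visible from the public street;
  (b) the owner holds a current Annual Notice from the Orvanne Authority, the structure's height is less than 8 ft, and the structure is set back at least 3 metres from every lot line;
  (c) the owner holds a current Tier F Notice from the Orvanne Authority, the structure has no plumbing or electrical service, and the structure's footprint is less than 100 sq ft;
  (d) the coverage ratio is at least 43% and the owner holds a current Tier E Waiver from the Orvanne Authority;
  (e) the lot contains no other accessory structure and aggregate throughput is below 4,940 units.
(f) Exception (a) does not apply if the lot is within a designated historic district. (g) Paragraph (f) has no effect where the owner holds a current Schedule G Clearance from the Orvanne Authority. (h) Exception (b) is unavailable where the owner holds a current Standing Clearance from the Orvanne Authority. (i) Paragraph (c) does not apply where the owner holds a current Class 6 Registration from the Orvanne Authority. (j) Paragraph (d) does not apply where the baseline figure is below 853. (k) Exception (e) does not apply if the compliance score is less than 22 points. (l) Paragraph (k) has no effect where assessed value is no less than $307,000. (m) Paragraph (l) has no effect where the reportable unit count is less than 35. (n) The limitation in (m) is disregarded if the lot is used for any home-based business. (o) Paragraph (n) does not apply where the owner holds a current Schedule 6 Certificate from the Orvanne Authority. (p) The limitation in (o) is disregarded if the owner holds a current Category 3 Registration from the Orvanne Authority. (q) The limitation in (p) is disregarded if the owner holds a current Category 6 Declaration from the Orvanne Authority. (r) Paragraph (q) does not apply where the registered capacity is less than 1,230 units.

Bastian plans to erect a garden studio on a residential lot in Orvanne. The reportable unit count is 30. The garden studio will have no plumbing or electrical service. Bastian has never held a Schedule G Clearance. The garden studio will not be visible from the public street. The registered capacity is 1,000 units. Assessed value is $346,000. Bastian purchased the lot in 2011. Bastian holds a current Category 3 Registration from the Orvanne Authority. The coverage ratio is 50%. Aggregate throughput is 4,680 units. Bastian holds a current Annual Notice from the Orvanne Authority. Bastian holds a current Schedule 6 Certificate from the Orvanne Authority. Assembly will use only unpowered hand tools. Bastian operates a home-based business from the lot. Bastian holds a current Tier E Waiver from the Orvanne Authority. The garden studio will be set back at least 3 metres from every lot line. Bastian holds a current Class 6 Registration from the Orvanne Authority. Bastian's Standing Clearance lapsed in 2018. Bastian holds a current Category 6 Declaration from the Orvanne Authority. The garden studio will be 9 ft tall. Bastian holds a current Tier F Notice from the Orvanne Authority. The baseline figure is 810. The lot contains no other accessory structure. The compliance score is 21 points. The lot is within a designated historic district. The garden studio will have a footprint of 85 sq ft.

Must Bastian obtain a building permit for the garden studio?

Exception (a) is satisfied on its face — assembly uses only hand tools; the structure will not be visible from the street. But: (f) is engaged — the lot is in a historic district. (g) does not operate here (no current Schedule G Clearance is held), so (f) stands. So (a) is unavailable.
Exception (b) requires that the structure's height is less than 8 ft; but the structure's height is 9 ft, not less than 8 ft, so (b) is unavailable.
Exception (c): a current Tier F Notice is held; there is no plumbing or electrical service; the structure's footprint is 85 sq ft, less than the 100 sq ft limit — every condition holds. But applying paragraph (i): (i) operates against (c): a current Class 6 Registration is held. So (c) is unavailable.
Exception (d): the coverage ratio is 50%, meeting the 43% threshold; a current Tier E Waiver is held — every condition holds. However, paragraph (j) must be considered: (j) operates — the baseline figure is 810, below the 853 limit. (d) is therefore removed.
Exception (e)'s conditions are all satisfied: the lot has no other accessory structure; aggregate throughput is 4,680 units, below the 4,940 units limit. Applying paragraphs (k)–(r): (k) applies (the compliance score is 21 points, less than the 22 points limit), but yields to (l): (l) operates against (k): assessed value is $346,000, meeting the $307,000 threshold. (m) would limit (l) — the reportable unit count is 30, less than the 35 limit — but (n) sets (m) aside: (n) operates against (m): a home-based business operates on the lot. (o) applies (a current Schedule 6 Certificate is held), but yields to (p): (p) operates against (o): a current Category 3 Registration is held. (q) applies (a current Category 6 Declaration is held), but is overridden by (r): (r) operates against (q): the registered capacity is 1,000 units, less than the 1,230 units limit. So (e) applies.

No — exception (e) applies; Bastian does not need a building permit.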